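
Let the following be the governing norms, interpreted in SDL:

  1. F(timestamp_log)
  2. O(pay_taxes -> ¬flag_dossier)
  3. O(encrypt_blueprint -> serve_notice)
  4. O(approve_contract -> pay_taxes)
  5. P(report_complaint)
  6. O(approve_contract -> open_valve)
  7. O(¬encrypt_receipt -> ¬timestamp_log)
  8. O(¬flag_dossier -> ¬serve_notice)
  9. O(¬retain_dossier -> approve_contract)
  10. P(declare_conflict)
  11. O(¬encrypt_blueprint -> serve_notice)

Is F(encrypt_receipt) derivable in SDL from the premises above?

Premise 7 is O(¬encrypt_receipt -> ¬timestamp_log); even if O(¬timestamp_log) held, inferring O(¬encrypt_receipt) would be affirming the consequent — invalid.
No other premise forces O(¬encrypt_receipt). An ideal world satisfying every premise can still have encrypt_receipt true, so F(encrypt_receipt) is not derivable.

No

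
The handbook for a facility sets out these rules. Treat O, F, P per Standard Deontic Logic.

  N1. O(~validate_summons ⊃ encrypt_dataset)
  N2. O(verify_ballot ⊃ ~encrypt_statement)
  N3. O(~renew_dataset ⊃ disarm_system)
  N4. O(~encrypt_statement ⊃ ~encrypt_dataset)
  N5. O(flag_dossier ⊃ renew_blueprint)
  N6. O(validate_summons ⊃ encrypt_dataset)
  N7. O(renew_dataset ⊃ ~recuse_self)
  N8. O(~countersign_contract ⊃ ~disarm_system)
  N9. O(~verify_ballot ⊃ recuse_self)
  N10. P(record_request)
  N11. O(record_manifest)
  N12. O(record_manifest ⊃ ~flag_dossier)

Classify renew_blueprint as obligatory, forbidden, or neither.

Neither

Premise 5 is O(flag_dossier ⊃ renew_blueprint), but O(flag_dossier) is not derivable from the premises, so it does not yield O(renew_blueprint).
No premise or chain of K-axiom applications forces O(renew_blueprint), and none forces O(~renew_blueprint). So renew_blueprint is neither obligatory nor forbidden under these norms.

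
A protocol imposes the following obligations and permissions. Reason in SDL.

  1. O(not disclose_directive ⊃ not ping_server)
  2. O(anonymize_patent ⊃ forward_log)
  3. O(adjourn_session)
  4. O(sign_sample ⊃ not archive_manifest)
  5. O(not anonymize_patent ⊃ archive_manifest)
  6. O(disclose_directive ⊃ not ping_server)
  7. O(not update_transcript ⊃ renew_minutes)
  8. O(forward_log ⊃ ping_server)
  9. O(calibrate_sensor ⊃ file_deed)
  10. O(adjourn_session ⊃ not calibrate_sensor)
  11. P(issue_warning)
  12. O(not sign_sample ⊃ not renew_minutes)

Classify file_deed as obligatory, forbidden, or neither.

Neither

Premise 9 is O(calibrate_sensor ⊃ file_deed), but O(calibrate_sensor) is not derivable from the premises, so it does not yield O(file_deed).
No premise or chain of K-axiom applications forces O(file_deed), and none forces O(not file_deed). So file_deed is neither obligatory nor forbidden under these norms.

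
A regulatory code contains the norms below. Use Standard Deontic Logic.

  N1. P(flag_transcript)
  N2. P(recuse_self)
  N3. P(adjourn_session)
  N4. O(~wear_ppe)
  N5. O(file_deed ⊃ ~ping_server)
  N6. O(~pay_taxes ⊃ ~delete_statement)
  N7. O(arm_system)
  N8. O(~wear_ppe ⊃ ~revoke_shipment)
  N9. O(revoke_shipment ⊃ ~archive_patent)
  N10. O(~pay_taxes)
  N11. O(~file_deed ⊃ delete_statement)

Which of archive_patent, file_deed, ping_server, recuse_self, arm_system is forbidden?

ping_server

Premise 10 gives O(~pay_taxes).
With premise 6, O(~pay_taxes ⊃ ~delete_statement), the K-axiom yields O(~delete_statement).
The contrapositive of premise 11 (O(~file_deed ⊃ delete_statement)) is O(~delete_statement ⊃ file_deed), and O(~delete_statement) is already established, so O(file_deed).
Applying K to premise 5 (O(file_deed ⊃ ~ping_server)) and O(file_deed) yields O(~ping_server).
So O(~ping_server) holds, i.e. ping_server is forbidden. None of the other listed options is forbidden under the premises.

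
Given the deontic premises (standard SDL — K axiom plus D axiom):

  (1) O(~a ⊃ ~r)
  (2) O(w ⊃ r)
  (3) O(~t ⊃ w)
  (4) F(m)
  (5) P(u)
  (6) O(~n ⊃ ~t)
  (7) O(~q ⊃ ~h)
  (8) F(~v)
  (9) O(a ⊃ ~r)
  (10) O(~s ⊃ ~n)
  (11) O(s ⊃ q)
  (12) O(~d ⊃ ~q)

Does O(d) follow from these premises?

Premises 1 and 9 are O(~a ⊃ ~r) and O(a ⊃ ~r); every ideal world satisfies ~a or a, so in either case ~r holds — hence O(~r).
Premise 2 is O(w ⊃ r); contrapositively O(~r ⊃ ~w). Since O(~r) holds, K gives O(~w).
Premise 3, O(~t ⊃ w), contraposes to O(~w ⊃ t); with O(~w) we get O(t).
Premise 6 is O(~n ⊃ ~t); contrapositively O(t ⊃ n). Since O(t) holds, K gives O(n).
Premise 10, O(~s ⊃ ~n), contraposes to O(n ⊃ s); with O(n) we get O(s).
Premise 11 is O(s ⊃ q); since O(s), deontic closure gives O(q).
The contrapositive of premise 12 (O(~d ⊃ ~q)) is O(q ⊃ d), and O(q) is already established, so O(d).
Premises 4, 5, 7, 8 do not contribute to this derivation.
So O(d) follows.

Yes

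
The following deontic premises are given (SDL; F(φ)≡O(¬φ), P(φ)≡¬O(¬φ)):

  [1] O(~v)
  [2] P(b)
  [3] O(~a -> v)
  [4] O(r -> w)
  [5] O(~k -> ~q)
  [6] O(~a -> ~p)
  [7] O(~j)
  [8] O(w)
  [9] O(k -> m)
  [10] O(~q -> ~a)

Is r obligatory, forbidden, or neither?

Neither

Premise 4 is O(r -> w); even if O(w) held, inferring O(r) would be affirming the consequent — invalid.
No premise or chain of K-axiom applications forces O(r), and none forces O(~r). So r is neither obligatory nor forbidden under these norms.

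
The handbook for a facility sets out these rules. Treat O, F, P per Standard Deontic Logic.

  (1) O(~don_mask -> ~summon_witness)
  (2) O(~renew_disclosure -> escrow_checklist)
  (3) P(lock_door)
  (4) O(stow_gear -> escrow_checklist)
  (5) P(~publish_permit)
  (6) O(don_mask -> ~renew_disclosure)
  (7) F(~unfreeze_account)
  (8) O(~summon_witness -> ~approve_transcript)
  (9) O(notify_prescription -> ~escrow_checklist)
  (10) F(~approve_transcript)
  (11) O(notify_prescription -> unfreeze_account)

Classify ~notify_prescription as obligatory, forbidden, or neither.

Premise 10 is F(~approve_transcript), i.e. O(approve_transcript).
The contrapositive of premise 8 (O(~summon_witness -> ~approve_transcript)) is O(approve_transcript -> summon_witness), and O(approve_transcript) is already established, so O(summon_witness).
The contrapositive of premise 1 (O(~don_mask -> ~summon_witness)) is O(summon_witness -> don_mask), and O(summon_witness) is already established, so O(don_mask).
Applying K to premise 6 (O(don_mask -> ~renew_disclosure)) and O(don_mask) yields O(~renew_disclosure).
Applying K to premise 2 (O(~renew_disclosure -> escrow_checklist)) and O(~renew_disclosure) yields O(escrow_checklist).
Premise 9, O(notify_prescription -> ~escrow_checklist), contraposes to O(escrow_checklist -> ~notify_prescription); with O(escrow_checklist) we get O(~notify_prescription).
Premises 3, 4, 5, 7, 11 do not contribute to this derivation.
Hence ~notify_prescription is obligatory.

Obligatory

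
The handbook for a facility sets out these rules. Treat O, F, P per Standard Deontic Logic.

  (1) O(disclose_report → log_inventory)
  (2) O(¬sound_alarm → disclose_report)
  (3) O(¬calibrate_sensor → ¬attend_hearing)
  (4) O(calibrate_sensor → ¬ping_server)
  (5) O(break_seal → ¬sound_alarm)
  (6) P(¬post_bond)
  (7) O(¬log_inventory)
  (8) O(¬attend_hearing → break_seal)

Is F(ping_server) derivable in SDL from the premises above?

Premise 7 states O(¬log_inventory) outright.
Premise 1 is O(disclose_report → log_inventory); contrapositively O(¬log_inventory → ¬disclose_report). Since O(¬log_inventory) holds, K gives O(¬disclose_report).
The contrapositive of premise 2 (O(¬sound_alarm → disclose_report)) is O(¬disclose_report → sound_alarm), and O(¬disclose_report) is already established, so O(sound_alarm).
Premise 5 is O(break_seal → ¬sound_alarm); contrapositively O(sound_alarm → ¬break_seal). Since O(sound_alarm) holds, K gives O(¬break_seal).
Premise 8, O(¬attend_hearing → break_seal), contraposes to O(¬break_seal → attend_hearing); with O(¬break_seal) we get O(attend_hearing).
The contrapositive of premise 3 (O(¬calibrate_sensor → ¬attend_hearing)) is O(attend_hearing → calibrate_sensor), and O(attend_hearing) is already established, so O(calibrate_sensor).
With premise 4, O(calibrate_sensor → ¬ping_server), the K-axiom yields O(¬ping_server).
Premise 6 does not contribute to this derivation.
So O(¬ping_server) holds, i.e. F(ping_server). The claim follows.

Yes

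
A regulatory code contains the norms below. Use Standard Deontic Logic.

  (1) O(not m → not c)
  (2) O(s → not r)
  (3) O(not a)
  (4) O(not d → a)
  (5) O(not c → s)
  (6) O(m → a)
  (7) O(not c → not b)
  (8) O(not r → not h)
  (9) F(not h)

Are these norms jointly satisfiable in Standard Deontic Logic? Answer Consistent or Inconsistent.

Inconsistent

Premise 9, F(not h), is equivalent to O(h).
Premise 8 is O(not r → not h); contrapositively O(h → r). Since O(h) holds, K gives O(r).
Premise 2, O(s → not r), contraposes to O(r → not s); with O(r) we get O(not s).
Premise 5, O(not c → s), contraposes to O(not s → c); with O(not s) we get O(c).
Premise 1, O(not m → not c), contraposes to O(c → m); with O(c) we get O(m).
Premise 6 is O(m → a); since O(m), deontic closure gives O(a).
But premise 3 directly asserts O(not a).
We now have both O(a) and O(not a) — a is simultaneously obligatory and forbidden, violating the D-axiom.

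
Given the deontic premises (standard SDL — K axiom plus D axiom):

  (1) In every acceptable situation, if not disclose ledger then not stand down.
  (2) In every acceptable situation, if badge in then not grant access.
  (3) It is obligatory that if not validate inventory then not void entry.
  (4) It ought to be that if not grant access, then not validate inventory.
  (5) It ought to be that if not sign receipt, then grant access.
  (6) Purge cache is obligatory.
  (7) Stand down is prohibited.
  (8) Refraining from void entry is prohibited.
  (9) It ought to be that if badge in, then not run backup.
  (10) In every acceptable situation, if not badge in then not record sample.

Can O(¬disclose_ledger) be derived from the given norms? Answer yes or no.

No

Premise 1 is O(¬disclose_ledger → ¬stand_down); even if O(¬stand_down) held, inferring O(¬disclose_ledger) would be affirming the consequent — invalid.
No other premise forces O(¬disclose_ledger). An ideal world satisfying every premise can still have ¬disclose_ledger false, so O(¬disclose_ledger) is not derivable.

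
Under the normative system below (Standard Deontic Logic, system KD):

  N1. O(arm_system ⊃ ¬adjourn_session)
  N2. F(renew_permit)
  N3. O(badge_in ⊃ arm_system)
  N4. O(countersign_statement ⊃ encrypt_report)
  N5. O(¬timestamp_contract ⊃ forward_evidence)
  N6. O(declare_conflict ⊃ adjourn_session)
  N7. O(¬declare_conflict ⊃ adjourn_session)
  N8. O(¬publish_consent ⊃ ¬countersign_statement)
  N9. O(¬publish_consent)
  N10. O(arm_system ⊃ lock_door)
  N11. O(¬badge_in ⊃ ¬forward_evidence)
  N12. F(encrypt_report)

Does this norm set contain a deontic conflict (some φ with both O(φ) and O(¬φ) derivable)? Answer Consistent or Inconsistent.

Consistent

Premise 4 is O(countersign_statement ⊃ encrypt_report), but O(countersign_statement) is not derivable from the premises, so it does not yield O(encrypt_report).
So O(encrypt_report) is not derivable, and the apparent clash with O(¬encrypt_report) does not arise.
A world satisfying every obligation exists (e.g. adjourn_session=true, arm_system=false, badge_in=false, countersign_statement=false, declare_conflict=false, encrypt_report=false, forward_evidence=false, lock_door=false, publish_consent=false, renew_permit=false, timestamp_contract=true); no atom is both obligatory and forbidden, so the set is consistent.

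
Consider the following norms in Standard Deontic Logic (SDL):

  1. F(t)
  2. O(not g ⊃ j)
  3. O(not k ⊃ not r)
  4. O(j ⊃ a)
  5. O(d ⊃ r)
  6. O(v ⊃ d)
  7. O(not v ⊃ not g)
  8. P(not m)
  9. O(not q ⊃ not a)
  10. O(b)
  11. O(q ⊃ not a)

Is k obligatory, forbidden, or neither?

Premises 9 and 11 are O(not q ⊃ not a) and O(q ⊃ not a); every ideal world satisfies not q or q, so in either case not a holds — hence O(not a).
Premise 4 is O(j ⊃ a); contrapositively O(not a ⊃ not j). Since O(not a) holds, K gives O(not j).
Premise 2, O(not g ⊃ j), contraposes to O(not j ⊃ g); with O(not j) we get O(g).
Premise 7 is O(not v ⊃ not g); contrapositively O(g ⊃ v). Since O(g) holds, K gives O(v).
From O(v) and premise 6, O(v ⊃ d), we obtain O(d).
Premise 5 is O(d ⊃ r); since O(d), deontic closure gives O(r).
Premise 3, O(not k ⊃ not r), contraposes to O(r ⊃ k); with O(r) we get O(k).
Premises 1, 8, 10 do not contribute to this derivation.
Hence k is obligatory.

Obligatory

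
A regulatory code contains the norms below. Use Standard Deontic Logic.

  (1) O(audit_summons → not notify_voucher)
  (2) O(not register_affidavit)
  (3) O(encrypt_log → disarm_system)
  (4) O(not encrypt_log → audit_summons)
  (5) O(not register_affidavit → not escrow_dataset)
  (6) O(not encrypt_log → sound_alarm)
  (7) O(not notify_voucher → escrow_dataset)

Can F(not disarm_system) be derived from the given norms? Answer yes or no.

Yes

Premise 2 gives O(not register_affidavit).
Applying K to premise 5 (O(not register_affidavit → not escrow_dataset)) and O(not register_affidavit) yields O(not escrow_dataset).
Premise 7, O(not notify_voucher → escrow_dataset), contraposes to O(not escrow_dataset → notify_voucher); with O(not escrow_dataset) we get O(notify_voucher).
Premise 1, O(audit_summons → not notify_voucher), contraposes to O(notify_voucher → not audit_summons); with O(notify_voucher) we get O(not audit_summons).
The contrapositive of premise 4 (O(not encrypt_log → audit_summons)) is O(not audit_summons → encrypt_log), and O(not audit_summons) is already established, so O(encrypt_log).
With premise 3, O(encrypt_log → disarm_system), the K-axiom yields O(disarm_system).
Premise 6 does not contribute to this derivation.
So O(disarm_system) holds, i.e. F(not disarm_system). The claim follows.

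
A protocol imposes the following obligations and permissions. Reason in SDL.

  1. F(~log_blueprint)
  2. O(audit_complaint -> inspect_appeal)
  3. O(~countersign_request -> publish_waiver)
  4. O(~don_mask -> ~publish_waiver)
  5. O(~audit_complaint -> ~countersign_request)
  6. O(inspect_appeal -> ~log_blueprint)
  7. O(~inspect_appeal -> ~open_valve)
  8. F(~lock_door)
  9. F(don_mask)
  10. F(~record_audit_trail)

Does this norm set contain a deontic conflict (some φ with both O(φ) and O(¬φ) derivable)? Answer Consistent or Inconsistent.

Inconsistent

Premise 9 is F(don_mask), i.e. O(~don_mask).
From O(~don_mask) and premise 4, O(~don_mask -> ~publish_waiver), we obtain O(~publish_waiver).
The contrapositive of premise 3 (O(~countersign_request -> publish_waiver)) is O(~publish_waiver -> countersign_request), and O(~publish_waiver) is already established, so O(countersign_request).
Premise 5, O(~audit_complaint -> ~countersign_request), contraposes to O(countersign_request -> audit_complaint); with O(countersign_request) we get O(audit_complaint).
Applying K to premise 2 (O(audit_complaint -> inspect_appeal)) and O(audit_complaint) yields O(inspect_appeal).
Applying K to premise 6 (O(inspect_appeal -> ~log_blueprint)) and O(inspect_appeal) yields O(~log_blueprint).
Yet premise 1 is F(~log_blueprint), i.e. O(log_blueprint).
We now have both O(~log_blueprint) and O(log_blueprint) — log_blueprint is simultaneously obligatory and forbidden, violating the D-axiom.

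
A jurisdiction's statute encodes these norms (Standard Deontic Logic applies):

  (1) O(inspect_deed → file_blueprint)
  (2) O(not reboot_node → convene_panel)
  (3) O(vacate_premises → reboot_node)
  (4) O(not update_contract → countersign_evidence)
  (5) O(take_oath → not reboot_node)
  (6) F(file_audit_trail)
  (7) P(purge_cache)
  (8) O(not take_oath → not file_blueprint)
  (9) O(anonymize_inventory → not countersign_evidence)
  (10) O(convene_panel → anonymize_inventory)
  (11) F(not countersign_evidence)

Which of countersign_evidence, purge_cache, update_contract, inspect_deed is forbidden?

Premise 11, F(not countersign_evidence), is equivalent to O(countersign_evidence).
Premise 9 is O(anonymize_inventory → not countersign_evidence); contrapositively O(countersign_evidence → not anonymize_inventory). Since O(countersign_evidence) holds, K gives O(not anonymize_inventory).
Premise 10, O(convene_panel → anonymize_inventory), contraposes to O(not anonymize_inventory → not convene_panel); with O(not anonymize_inventory) we get O(not convene_panel).
The contrapositive of premise 2 (O(not reboot_node → convene_panel)) is O(not convene_panel → reboot_node), and O(not convene_panel) is already established, so O(reboot_node).
The contrapositive of premise 5 (O(take_oath → not reboot_node)) is O(reboot_node → not take_oath), and O(reboot_node) is already established, so O(not take_oath).
Premise 8 is O(not take_oath → not file_blueprint); since O(not take_oath), deontic closure gives O(not file_blueprint).
Premise 1, O(inspect_deed → file_blueprint), contraposes to O(not file_blueprint → not inspect_deed); with O(not file_blueprint) we get O(not inspect_deed).
So O(not inspect_deed) holds, i.e. inspect_deed is forbidden. None of the other listed options is forbidden under the premises.

inspect_deed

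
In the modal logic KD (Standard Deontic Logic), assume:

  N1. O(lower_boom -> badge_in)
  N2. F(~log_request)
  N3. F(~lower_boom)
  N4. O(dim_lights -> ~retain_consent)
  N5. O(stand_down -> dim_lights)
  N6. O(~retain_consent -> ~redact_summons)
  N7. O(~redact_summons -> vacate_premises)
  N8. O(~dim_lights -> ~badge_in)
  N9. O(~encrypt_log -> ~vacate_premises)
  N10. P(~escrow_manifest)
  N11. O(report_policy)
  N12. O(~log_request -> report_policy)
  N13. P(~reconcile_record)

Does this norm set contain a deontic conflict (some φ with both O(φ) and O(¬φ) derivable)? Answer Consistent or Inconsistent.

Consistent

Premise 12 is O(~log_request -> report_policy); even if O(report_policy) held, inferring O(~log_request) would be affirming the consequent — invalid.
So O(~log_request) is not derivable, and the apparent clash with O(log_request) does not arise.
A world satisfying every obligation exists (e.g. badge_in=true, dim_lights=true, encrypt_log=true, escrow_manifest=false, log_request=true, lower_boom=true, reconcile_record=false, redact_summons=false, report_policy=true, retain_consent=false, stand_down=false, vacate_premises=true); no atom is both obligatory and forbidden, so the set is consistent.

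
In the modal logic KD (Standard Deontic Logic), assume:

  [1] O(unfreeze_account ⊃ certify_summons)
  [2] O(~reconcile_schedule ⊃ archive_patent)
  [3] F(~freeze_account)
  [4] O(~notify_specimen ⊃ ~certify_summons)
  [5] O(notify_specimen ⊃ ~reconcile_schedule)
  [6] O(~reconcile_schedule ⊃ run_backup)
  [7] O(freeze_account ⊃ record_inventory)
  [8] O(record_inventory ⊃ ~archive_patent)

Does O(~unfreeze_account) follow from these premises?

Yes

F(~freeze_account) at premise 3 means O(freeze_account).
Applying K to premise 7 (O(freeze_account ⊃ record_inventory)) and O(freeze_account) yields O(record_inventory).
With premise 8, O(record_inventory ⊃ ~archive_patent), the K-axiom yields O(~archive_patent).
Premise 2, O(~reconcile_schedule ⊃ archive_patent), contraposes to O(~archive_patent ⊃ reconcile_schedule); with O(~archive_patent) we get O(reconcile_schedule).
Premise 5, O(notify_specimen ⊃ ~reconcile_schedule), contraposes to O(reconcile_schedule ⊃ ~notify_specimen); with O(reconcile_schedule) we get O(~notify_specimen).
Applying K to premise 4 (O(~notify_specimen ⊃ ~certify_summons)) and O(~notify_specimen) yields O(~certify_summons).
The contrapositive of premise 1 (O(unfreeze_account ⊃ certify_summons)) is O(~certify_summons ⊃ ~unfreeze_account), and O(~certify_summons) is already established, so O(~unfreeze_account).
Premise 6 does not contribute to this derivation.
So O(~unfreeze_account) follows.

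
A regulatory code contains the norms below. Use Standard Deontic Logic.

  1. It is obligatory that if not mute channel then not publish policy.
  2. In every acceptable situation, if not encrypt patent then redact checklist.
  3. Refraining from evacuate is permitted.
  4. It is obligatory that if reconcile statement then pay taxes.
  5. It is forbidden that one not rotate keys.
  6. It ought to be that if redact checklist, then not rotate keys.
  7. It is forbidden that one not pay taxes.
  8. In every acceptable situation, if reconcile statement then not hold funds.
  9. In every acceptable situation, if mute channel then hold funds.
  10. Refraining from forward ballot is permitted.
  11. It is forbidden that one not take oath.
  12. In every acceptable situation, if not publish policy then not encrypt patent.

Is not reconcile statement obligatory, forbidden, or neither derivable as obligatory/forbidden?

Premise 5, F(¬rotate_keys), is equivalent to O(rotate_keys).
Premise 6, O(redact_checklist → ¬rotate_keys), contraposes to O(rotate_keys → ¬redact_checklist); with O(rotate_keys) we get O(¬redact_checklist).
The contrapositive of premise 2 (O(¬encrypt_patent → redact_checklist)) is O(¬redact_checklist → encrypt_patent), and O(¬redact_checklist) is already established, so O(encrypt_patent).
The contrapositive of premise 12 (O(¬publish_policy → ¬encrypt_patent)) is O(encrypt_patent → publish_policy), and O(encrypt_patent) is already established, so O(publish_policy).
The contrapositive of premise 1 (O(¬mute_channel → ¬publish_policy)) is O(publish_policy → mute_channel), and O(publish_policy) is already established, so O(mute_channel).
From O(mute_channel) and premise 9, O(mute_channel → hold_funds), we obtain O(hold_funds).
The contrapositive of premise 8 (O(reconcile_statement → ¬hold_funds)) is O(hold_funds → ¬reconcile_statement), and O(hold_funds) is already established, so O(¬reconcile_statement).
Premises 3, 4, 7, 10, 11 do not contribute to this derivation.
Hence ¬reconcile_statement is obligatory.

Obligatory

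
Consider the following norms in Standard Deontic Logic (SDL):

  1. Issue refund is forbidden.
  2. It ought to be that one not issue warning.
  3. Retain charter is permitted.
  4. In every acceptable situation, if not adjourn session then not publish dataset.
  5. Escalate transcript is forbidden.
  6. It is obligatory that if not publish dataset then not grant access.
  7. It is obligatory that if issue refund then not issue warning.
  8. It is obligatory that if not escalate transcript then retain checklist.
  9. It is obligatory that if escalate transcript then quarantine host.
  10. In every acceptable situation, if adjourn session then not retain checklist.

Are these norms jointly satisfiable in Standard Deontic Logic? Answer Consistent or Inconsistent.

Consistent

Premise 7 is O(issue_refund → ¬issue_warning); even if O(¬issue_warning) held, inferring O(issue_refund) would be affirming the consequent — invalid.
So O(issue_refund) is not derivable, and the apparent clash with O(¬issue_refund) does not arise.
A world satisfying every obligation exists (e.g. adjourn_session=false, escalate_transcript=false, grant_access=false, issue_refund=false, issue_warning=false, publish_dataset=false, quarantine_host=false, retain_charter=false, retain_checklist=true); no atom is both obligatory and forbidden, so the set is consistent.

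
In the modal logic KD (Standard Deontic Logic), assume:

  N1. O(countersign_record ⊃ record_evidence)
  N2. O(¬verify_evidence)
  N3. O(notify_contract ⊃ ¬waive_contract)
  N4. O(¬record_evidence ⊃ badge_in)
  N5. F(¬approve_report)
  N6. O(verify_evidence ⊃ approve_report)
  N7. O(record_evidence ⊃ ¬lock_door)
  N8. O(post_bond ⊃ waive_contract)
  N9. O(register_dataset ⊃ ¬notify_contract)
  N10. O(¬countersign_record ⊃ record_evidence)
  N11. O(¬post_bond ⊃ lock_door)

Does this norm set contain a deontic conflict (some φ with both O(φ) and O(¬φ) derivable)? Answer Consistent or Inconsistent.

Premise 6 is O(verify_evidence ⊃ approve_report); even if O(approve_report) held, inferring O(verify_evidence) would be affirming the consequent — invalid.
So O(verify_evidence) is not derivable, and the apparent clash with O(¬verify_evidence) does not arise.
A world satisfying every obligation exists (e.g. approve_report=true, badge_in=false, countersign_record=false, lock_door=false, notify_contract=false, post_bond=true, record_evidence=true, register_dataset=false, verify_evidence=false, waive_contract=true); no atom is both obligatory and forbidden, so the set is consistent.

Consistent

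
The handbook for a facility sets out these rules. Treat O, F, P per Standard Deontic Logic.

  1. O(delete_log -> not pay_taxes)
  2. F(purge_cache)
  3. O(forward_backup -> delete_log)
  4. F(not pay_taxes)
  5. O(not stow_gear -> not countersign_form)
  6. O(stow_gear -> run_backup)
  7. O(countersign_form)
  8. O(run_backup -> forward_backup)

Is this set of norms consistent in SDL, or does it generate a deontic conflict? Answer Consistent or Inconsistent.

F(not pay_taxes) at premise 4 means O(pay_taxes).
Premise 1, O(delete_log -> not pay_taxes), contraposes to O(pay_taxes -> not delete_log); with O(pay_taxes) we get O(not delete_log).
The contrapositive of premise 3 (O(forward_backup -> delete_log)) is O(not delete_log -> not forward_backup), and O(not delete_log) is already established, so O(not forward_backup).
The contrapositive of premise 8 (O(run_backup -> forward_backup)) is O(not forward_backup -> not run_backup), and O(not forward_backup) is already established, so O(not run_backup).
The contrapositive of premise 6 (O(stow_gear -> run_backup)) is O(not run_backup -> not stow_gear), and O(not run_backup) is already established, so O(not stow_gear).
Premise 5 is O(not stow_gear -> not countersign_form); since O(not stow_gear), deontic closure gives O(not countersign_form).
Yet premise 7 states O(countersign_form).
We now have both O(not countersign_form) and O(countersign_form) — countersign_form is simultaneously obligatory and forbidden, violating the D-axiom.

Inconsistent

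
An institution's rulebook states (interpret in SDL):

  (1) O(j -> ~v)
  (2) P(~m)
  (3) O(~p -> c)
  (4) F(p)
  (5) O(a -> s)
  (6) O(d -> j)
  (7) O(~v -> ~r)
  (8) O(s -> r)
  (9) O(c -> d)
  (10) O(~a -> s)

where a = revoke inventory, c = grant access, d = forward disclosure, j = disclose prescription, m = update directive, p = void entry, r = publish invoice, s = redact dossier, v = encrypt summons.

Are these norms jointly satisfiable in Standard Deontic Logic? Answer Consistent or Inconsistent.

Premises 5 and 10 are O(a -> s) and O(~a -> s); every ideal world satisfies a or ~a, so in either case s holds — hence O(s).
From O(s) and premise 8, O(s -> r), we obtain O(r).
Premise 7 is O(~v -> ~r); contrapositively O(r -> v). Since O(r) holds, K gives O(v).
Premise 1, O(j -> ~v), contraposes to O(v -> ~j); with O(v) we get O(~j).
Premise 6, O(d -> j), contraposes to O(~j -> ~d); with O(~j) we get O(~d).
The contrapositive of premise 9 (O(c -> d)) is O(~d -> ~c), and O(~d) is already established, so O(~c).
The contrapositive of premise 3 (O(~p -> c)) is O(~c -> p), and O(~c) is already established, so O(p).
However, F(p) at premise 4 amounts to O(~p).
We now have both O(p) and O(~p) — p is simultaneously obligatory and forbidden, violating the D-axiom.

Inconsistent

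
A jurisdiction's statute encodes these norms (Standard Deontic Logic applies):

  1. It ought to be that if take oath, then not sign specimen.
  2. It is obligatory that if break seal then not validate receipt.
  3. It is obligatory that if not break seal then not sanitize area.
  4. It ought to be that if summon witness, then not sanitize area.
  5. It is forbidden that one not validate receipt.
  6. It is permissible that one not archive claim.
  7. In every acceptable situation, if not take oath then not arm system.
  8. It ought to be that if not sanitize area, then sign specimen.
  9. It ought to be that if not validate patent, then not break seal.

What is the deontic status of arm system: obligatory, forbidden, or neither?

Premise 5, F(¬validate_receipt), is equivalent to O(validate_receipt).
Premise 2 is O(break_seal → ¬validate_receipt); contrapositively O(validate_receipt → ¬break_seal). Since O(validate_receipt) holds, K gives O(¬break_seal).
With premise 3, O(¬break_seal → ¬sanitize_area), the K-axiom yields O(¬sanitize_area).
From O(¬sanitize_area) and premise 8, O(¬sanitize_area → sign_specimen), we obtain O(sign_specimen).
Premise 1, O(take_oath → ¬sign_specimen), contraposes to O(sign_specimen → ¬take_oath); with O(sign_specimen) we get O(¬take_oath).
Applying K to premise 7 (O(¬take_oath → ¬arm_system)) and O(¬take_oath) yields O(¬arm_system).
Premises 4, 6, 9 do not contribute to this derivation.
Thus O(¬arm_system), which is F(arm_system): arm_system is forbidden.

Forbidden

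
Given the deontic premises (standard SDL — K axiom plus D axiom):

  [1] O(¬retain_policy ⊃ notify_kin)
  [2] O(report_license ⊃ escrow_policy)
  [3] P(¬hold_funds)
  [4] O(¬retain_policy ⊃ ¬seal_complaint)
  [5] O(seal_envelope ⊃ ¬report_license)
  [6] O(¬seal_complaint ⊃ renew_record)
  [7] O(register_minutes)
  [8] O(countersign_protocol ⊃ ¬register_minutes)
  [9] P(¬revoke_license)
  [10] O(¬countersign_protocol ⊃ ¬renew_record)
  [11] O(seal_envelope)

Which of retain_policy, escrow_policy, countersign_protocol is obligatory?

Premise 7 states O(register_minutes) outright.
The contrapositive of premise 8 (O(countersign_protocol ⊃ ¬register_minutes)) is O(register_minutes ⊃ ¬countersign_protocol), and O(register_minutes) is already established, so O(¬countersign_protocol).
Applying K to premise 10 (O(¬countersign_protocol ⊃ ¬renew_record)) and O(¬countersign_protocol) yields O(¬renew_record).
The contrapositive of premise 6 (O(¬seal_complaint ⊃ renew_record)) is O(¬renew_record ⊃ seal_complaint), and O(¬renew_record) is already established, so O(seal_complaint).
Premise 4, O(¬retain_policy ⊃ ¬seal_complaint), contraposes to O(seal_complaint ⊃ retain_policy); with O(seal_complaint) we get O(retain_policy).
So O(retain_policy) holds — retain_policy is obligatory. None of the other listed options is made obligatory by any chain of premises.

retain_policy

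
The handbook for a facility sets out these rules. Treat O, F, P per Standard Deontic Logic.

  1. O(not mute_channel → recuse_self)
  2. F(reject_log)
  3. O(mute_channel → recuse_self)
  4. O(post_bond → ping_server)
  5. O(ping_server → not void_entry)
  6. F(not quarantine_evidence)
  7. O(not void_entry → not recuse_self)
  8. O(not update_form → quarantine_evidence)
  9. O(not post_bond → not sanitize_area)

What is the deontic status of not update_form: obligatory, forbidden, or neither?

Neither

Premise 8 is O(not update_form → quarantine_evidence); even if O(quarantine_evidence) held, inferring O(not update_form) would be affirming the consequent — invalid.
No premise or chain of K-axiom applications forces O(not update_form), and none forces O(update_form). So not update_form is neither obligatory nor forbidden under these norms.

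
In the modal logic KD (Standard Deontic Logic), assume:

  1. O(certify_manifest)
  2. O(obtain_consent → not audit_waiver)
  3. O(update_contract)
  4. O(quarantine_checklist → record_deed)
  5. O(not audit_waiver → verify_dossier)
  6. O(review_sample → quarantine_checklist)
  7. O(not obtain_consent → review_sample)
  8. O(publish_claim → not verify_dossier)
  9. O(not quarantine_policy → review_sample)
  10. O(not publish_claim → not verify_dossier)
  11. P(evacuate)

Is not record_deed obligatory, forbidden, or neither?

Forbidden

By case analysis on publish_claim: premise 8 gives O(publish_claim → not verify_dossier) and premise 10 gives O(not publish_claim → not verify_dossier), so O(not verify_dossier) either way.
The contrapositive of premise 5 (O(not audit_waiver → verify_dossier)) is O(not verify_dossier → audit_waiver), and O(not verify_dossier) is already established, so O(audit_waiver).
The contrapositive of premise 2 (O(obtain_consent → not audit_waiver)) is O(audit_waiver → not obtain_consent), and O(audit_waiver) is already established, so O(not obtain_consent).
From O(not obtain_consent) and premise 7, O(not obtain_consent → review_sample), we obtain O(review_sample).
With premise 6, O(review_sample → quarantine_checklist), the K-axiom yields O(quarantine_checklist).
Premise 4 is O(quarantine_checklist → record_deed); since O(quarantine_checklist), deontic closure gives O(record_deed).
Premises 1, 3, 9, 11 do not contribute to this derivation.
Thus O(record_deed), which is F(not record_deed): not record_deed is forbidden.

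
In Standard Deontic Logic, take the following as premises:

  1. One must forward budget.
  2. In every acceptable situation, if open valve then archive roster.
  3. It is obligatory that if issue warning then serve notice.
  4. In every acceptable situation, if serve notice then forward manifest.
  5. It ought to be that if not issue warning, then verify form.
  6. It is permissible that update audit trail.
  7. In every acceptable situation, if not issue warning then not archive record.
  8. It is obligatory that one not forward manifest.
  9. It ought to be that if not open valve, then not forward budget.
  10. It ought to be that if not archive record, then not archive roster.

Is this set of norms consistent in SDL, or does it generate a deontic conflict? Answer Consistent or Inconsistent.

Inconsistent

Premise 1 gives O(forward_budget).
Premise 9 is O(¬open_valve → ¬forward_budget); contrapositively O(forward_budget → open_valve). Since O(forward_budget) holds, K gives O(open_valve).
With premise 2, O(open_valve → archive_roster), the K-axiom yields O(archive_roster).
The contrapositive of premise 10 (O(¬archive_record → ¬archive_roster)) is O(archive_roster → archive_record), and O(archive_roster) is already established, so O(archive_record).
Premise 7, O(¬issue_warning → ¬archive_record), contraposes to O(archive_record → issue_warning); with O(archive_record) we get O(issue_warning).
From O(issue_warning) and premise 3, O(issue_warning → serve_notice), we obtain O(serve_notice).
With premise 4, O(serve_notice → forward_manifest), the K-axiom yields O(forward_manifest).
However, premise 8 gives O(¬forward_manifest).
We now have both O(forward_manifest) and O(¬forward_manifest) — forward_manifest is simultaneously obligatory and forbidden, violating the D-axiom.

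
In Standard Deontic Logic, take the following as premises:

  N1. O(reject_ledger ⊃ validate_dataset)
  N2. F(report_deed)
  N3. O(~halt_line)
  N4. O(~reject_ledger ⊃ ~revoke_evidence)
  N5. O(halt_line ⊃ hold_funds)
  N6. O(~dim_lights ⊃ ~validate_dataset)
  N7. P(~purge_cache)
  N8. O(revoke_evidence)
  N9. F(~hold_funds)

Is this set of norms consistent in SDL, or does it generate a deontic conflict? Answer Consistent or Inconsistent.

Consistent

Premise 5 is O(halt_line ⊃ hold_funds); even if O(hold_funds) held, inferring O(halt_line) would be affirming the consequent — invalid.
So O(halt_line) is not derivable, and the apparent clash with O(~halt_line) does not arise.
A world satisfying every obligation exists (e.g. dim_lights=true, halt_line=false, hold_funds=true, purge_cache=false, reject_ledger=true, report_deed=false, revoke_evidence=true, validate_dataset=true); no atom is both obligatory and forbidden, so the set is consistent.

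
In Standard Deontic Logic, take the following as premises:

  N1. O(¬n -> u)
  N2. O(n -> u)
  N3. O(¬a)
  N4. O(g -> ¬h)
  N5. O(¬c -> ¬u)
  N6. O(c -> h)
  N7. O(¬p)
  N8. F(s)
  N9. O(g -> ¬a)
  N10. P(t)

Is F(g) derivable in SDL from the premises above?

Yes

Premises 2 and 1 cover both cases: O(n -> u) and O(¬n -> u). Since n ∨ ¬n is a tautology, O(u) follows.
Premise 5, O(¬c -> ¬u), contraposes to O(u -> c); with O(u) we get O(c).
From O(c) and premise 6, O(c -> h), we obtain O(h).
Premise 4 is O(g -> ¬h); contrapositively O(h -> ¬g). Since O(h) holds, K gives O(¬g).
Premises 3, 7, 8, 9, 10 do not contribute to this derivation.
So O(¬g) holds, i.e. F(g). The claim follows.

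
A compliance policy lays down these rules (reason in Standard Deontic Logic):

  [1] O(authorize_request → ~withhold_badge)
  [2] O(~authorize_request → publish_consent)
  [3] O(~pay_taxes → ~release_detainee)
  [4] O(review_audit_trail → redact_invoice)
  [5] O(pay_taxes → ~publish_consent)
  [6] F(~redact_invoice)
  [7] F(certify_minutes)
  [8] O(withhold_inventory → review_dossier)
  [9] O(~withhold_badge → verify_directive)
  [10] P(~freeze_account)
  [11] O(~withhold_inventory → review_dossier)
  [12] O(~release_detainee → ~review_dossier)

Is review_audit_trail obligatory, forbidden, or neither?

Premise 4 is O(review_audit_trail → redact_invoice); even if O(redact_invoice) held, inferring O(review_audit_trail) would be affirming the consequent — invalid.
No premise or chain of K-axiom applications forces O(review_audit_trail), and none forces O(~review_audit_trail). So review_audit_trail is neither obligatory nor forbidden under these norms.

Neither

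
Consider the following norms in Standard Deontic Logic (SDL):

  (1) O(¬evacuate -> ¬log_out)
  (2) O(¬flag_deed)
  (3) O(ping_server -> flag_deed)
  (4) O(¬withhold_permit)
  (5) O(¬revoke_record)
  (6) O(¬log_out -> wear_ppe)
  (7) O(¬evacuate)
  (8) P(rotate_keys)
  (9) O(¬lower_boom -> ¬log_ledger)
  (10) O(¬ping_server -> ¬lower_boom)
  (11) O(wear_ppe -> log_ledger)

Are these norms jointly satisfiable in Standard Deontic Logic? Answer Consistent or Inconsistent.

Inconsistent

From premise 2 we have O(¬flag_deed).
Premise 3 is O(ping_server -> flag_deed); contrapositively O(¬flag_deed -> ¬ping_server). Since O(¬flag_deed) holds, K gives O(¬ping_server).
Premise 10 is O(¬ping_server -> ¬lower_boom); since O(¬ping_server), deontic closure gives O(¬lower_boom).
Applying K to premise 9 (O(¬lower_boom -> ¬log_ledger)) and O(¬lower_boom) yields O(¬log_ledger).
Premise 11, O(wear_ppe -> log_ledger), contraposes to O(¬log_ledger -> ¬wear_ppe); with O(¬log_ledger) we get O(¬wear_ppe).
Premise 6 is O(¬log_out -> wear_ppe); contrapositively O(¬wear_ppe -> log_out). Since O(¬wear_ppe) holds, K gives O(log_out).
Premise 1 is O(¬evacuate -> ¬log_out); contrapositively O(log_out -> evacuate). Since O(log_out) holds, K gives O(evacuate).
However, premise 7 gives O(¬evacuate).
We now have both O(evacuate) and O(¬evacuate) — evacuate is simultaneously obligatory and forbidden, violating the D-axiom.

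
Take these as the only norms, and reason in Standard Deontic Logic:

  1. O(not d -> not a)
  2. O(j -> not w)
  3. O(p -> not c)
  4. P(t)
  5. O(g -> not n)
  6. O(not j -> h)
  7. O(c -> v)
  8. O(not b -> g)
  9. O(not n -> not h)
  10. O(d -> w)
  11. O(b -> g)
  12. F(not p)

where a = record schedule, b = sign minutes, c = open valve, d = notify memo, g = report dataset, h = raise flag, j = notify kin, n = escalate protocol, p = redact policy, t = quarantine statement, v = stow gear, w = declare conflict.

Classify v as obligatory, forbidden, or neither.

Neither

Premise 7 is O(c -> v), but O(c) is not derivable from the premises, so it does not yield O(v).
No premise or chain of K-axiom applications forces O(v), and none forces O(not v). So v is neither obligatory nor forbidden under these norms.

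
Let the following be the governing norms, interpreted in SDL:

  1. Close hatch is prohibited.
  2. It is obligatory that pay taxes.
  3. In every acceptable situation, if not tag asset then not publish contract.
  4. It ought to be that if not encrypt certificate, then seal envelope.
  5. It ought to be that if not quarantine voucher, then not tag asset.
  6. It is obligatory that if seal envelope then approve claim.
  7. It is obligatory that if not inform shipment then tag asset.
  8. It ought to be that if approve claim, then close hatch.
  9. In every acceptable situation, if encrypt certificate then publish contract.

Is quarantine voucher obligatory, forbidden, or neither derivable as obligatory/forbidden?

Premise 1 is F(close_hatch), i.e. O(¬close_hatch).
Premise 8 is O(approve_claim → close_hatch); contrapositively O(¬close_hatch → ¬approve_claim). Since O(¬close_hatch) holds, K gives O(¬approve_claim).
Premise 6 is O(seal_envelope → approve_claim); contrapositively O(¬approve_claim → ¬seal_envelope). Since O(¬approve_claim) holds, K gives O(¬seal_envelope).
Premise 4, O(¬encrypt_certificate → seal_envelope), contraposes to O(¬seal_envelope → encrypt_certificate); with O(¬seal_envelope) we get O(encrypt_certificate).
With premise 9, O(encrypt_certificate → publish_contract), the K-axiom yields O(publish_contract).
The contrapositive of premise 3 (O(¬tag_asset → ¬publish_contract)) is O(publish_contract → tag_asset), and O(publish_contract) is already established, so O(tag_asset).
Premise 5 is O(¬quarantine_voucher → ¬tag_asset); contrapositively O(tag_asset → quarantine_voucher). Since O(tag_asset) holds, K gives O(quarantine_voucher).
Premises 2, 7 do not contribute to this derivation.
Hence quarantine_voucher is obligatory.

Obligatory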